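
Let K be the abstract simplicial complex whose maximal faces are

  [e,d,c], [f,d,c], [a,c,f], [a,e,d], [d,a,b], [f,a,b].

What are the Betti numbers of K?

b_0 = 1, b_1 = 1, b_2 = 0.

K has 6 vertices, 12 edges, 6 triangles.
rank ∂_0 = 0, rank ∂_1 = 5 ⇒ b_0 = 6 − 0 − 5 = 1; all invariant factors of ∂_1 are 1 so no torsion. So H_0 = Z.
rank ∂_1 = 5, rank ∂_2 = 6 ⇒ b_1 = 12 − 5 − 6 = 1; all invariant factors of ∂_2 are 1 so no torsion. So H_1 = Z.
rank ∂_2 = 6, rank ∂_3 = 0 ⇒ b_2 = 6 − 6 − 0 = 0. So H_2 = 0.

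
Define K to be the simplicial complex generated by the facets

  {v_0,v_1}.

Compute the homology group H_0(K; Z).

Take the total order v_0 < v_1 on the vertex set. Then K (dimension 1) consists of the simplices:

  0-simplices (2): [v_0], [v_1]
  1-simplices (1): [v_0,v_1]

giving chain groups C_0 ≅ Z^2, C_1 ≅ Z^1.

∂_1: C_1 → C_0 sends each edge [p,q] (with p < q) to q − p. For instance
  ∂[v_0,v_1] = [v_1] − [v_0].
This gives a 2×1 integer matrix of rank 1; reducing to Smith normal form yields diagonal entries (1).

Reading off H_k = ker ∂_k / im ∂_{k+1}:

  H_0: rank C_0 − rank ∂_1 = 2 − 1 = 1, and the invariant factors of ∂_1 are all 1, so H_0 = Z.

(K is a triangulation of the 1-simplex.)

H_0 ≅ Z.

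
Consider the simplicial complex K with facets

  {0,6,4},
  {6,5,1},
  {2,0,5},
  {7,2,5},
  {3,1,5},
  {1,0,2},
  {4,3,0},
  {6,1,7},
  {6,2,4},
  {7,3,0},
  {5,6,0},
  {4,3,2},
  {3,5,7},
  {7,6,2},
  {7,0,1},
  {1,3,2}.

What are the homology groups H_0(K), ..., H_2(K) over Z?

H_0 = Z,  H_1 = Z^2,  H_2 = Z.

Take the total order 0 < 1 < 2 < 3 < 4 < 5 < 6 < 7 on the vertex set. Then K (dimension 2) consists of the simplices:

  0-simplices (8): [0], [1], [2], [3], [4], [5], [6], [7]
  1-simplices (24): (24 of them)
  2-simplices (16): [0,1,2], [0,1,7], [0,2,5], [0,3,4], [0,3,7], [0,4,6], [0,5,6], [1,2,3], [1,3,5], [1,5,6], [1,6,7], [2,3,4], [2,4,6], [2,5,7], [2,6,7], [3,5,7]

so the chain groups are C_0 ≅ Z^8, C_1 ≅ Z^24, C_2 ≅ Z^16.

The boundary map ∂_1: C_1 → C_0 sends each edge [p,q] (with p < q) to q − p. For instance
  ∂[5,7] = [7] − [5].
The resulting 8×24 matrix has rank 7, and its Smith normal form has invariant factors (1,1,1,1,1,1,1).

The boundary map ∂_2: C_2 → C_1 maps a triangle to the signed sum of its edges. For instance
  ∂[1,2,3] = [2,3] − [1,3] + [1,2],
  ∂[1,3,5] = [3,5] − [1,5] + [1,3].
As a 24×16 matrix over Z this has rank 15, with invariant factors (1,1,1,1,1,1,1,1,1,1,1,1,1,1,1).

Reading off H_k = ker ∂_k / im ∂_{k+1}:

  H_0: rank C_0 − rank ∂_1 = 8 − 7 = 1, and the invariant factors of ∂_1 are all 1, so H_0 ≅ Z.
  H_1: rank ker ∂_1 − rank ∂_2 = (24 − 7) − 15 = 2, and the invariant factors of ∂_2 are all 1, so H_1 ≅ Z^2.
  H_2: rank ker ∂_2 − rank ∂_3 = (16 − 15) − 0 = 1, and there is no ∂_3, so H_2 ≅ Z.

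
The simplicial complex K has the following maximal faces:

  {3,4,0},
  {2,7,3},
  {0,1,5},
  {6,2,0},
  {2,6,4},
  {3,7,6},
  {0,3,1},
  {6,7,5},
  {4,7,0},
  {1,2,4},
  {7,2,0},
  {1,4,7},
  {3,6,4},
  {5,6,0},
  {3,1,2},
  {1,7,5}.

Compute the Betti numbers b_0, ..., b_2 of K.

b_0 = 1, b_1 = 2, b_2 = 1.

We work with the vertex ordering 0 < 1 < 2 < 3 < 4 < 5 < 6 < 7. The simplices of K, each written with vertices in increasing order, are:

  0-simplices (8): [0], [1], [2], [3], [4], [5], [6], [7]
  1-simplices (24): (24 of them)
  2-simplices (16): [0,1,3], [0,1,5], [0,2,6], [0,2,7], [0,3,4], [0,4,7], [0,5,6], [1,2,3], [1,2,4], [1,4,7], [1,5,7], [2,3,7], [2,4,6], [3,4,6], [3,6,7], [5,6,7]

giving chain groups C_0 ≅ Z^8, C_1 ≅ Z^24, C_2 ≅ Z^16.

Boundary ∂_1: C_1 → C_0 sends each edge [p,q] (with p < q) to q − p. For instance
  ∂[2,3] = [3] − [2].
The resulting 8×24 matrix has rank 7, and its Smith normal form has invariant factors (1,1,1,1,1,1,1).

The boundary map ∂_2: C_2 → C_1 sends each 2-simplex [p,q,r] to [q,r] − [p,r] + [p,q]. For instance
  ∂[0,3,4] = [3,4] − [0,4] + [0,3],
  ∂[2,3,7] = [3,7] − [2,7] + [2,3].
This gives a 24×16 integer matrix of rank 15; reducing to Smith normal form yields diagonal entries (1,1,1,1,1,1,1,1,1,1,1,1,1,1,1).

Reading off H_k = ker ∂_k / im ∂_{k+1}:

  H_0: rank C_0 − rank ∂_1 = 8 − 7 = 1, and the invariant factors of ∂_1 are all 1, so H_0 ≅ Z.
  H_1: rank ker ∂_1 − rank ∂_2 = (24 − 7) − 15 = 2, and the invariant factors of ∂_2 are all 1, so H_1 ≅ Z^2.
  H_2: rank ker ∂_2 − rank ∂_3 = (16 − 15) − 0 = 1, and there is no ∂_3, so H_2 ≅ Z.

As a check, the Euler characteristic is 8 − 24 + 16 = 0, which agrees with 1 − 2 + 1 = 0.

Hence the Betti numbers are b_0 = 1, b_1 = 2, b_2 = 1.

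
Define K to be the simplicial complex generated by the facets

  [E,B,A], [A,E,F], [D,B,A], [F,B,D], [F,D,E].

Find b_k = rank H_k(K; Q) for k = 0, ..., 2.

Order the vertices as A < B < D < E < F. Listing each simplex with vertices in this order, K has dimension 2 with simplices:

  0-simplices (5): A, B, D, E, F
  1-simplices (10): AB, AD, AE, AF, BD, BE, BF, DE, DF, EF
  2-simplices (5): ABD, ABE, AEF, BDF, DEF

so the chain groups are C_0 ≅ Z^5, C_1 ≅ Z^10, C_2 ≅ Z^5.

Boundary ∂_1: C_1 → C_0 maps an edge to its endpoints' difference, ∂[p,q] = q − p. For instance
  ∂BE = E − B.
The 5×10 boundary matrix has rank 4 and Smith normal form diag(1,1,1,1).

∂_2: C_2 → C_1 maps a triangle to the signed sum of its edges. For instance
  ∂AEF = EF − AF + AE,
  ∂ABD = BD − AD + AB.
The resulting 10×5 matrix has rank 5, and its Smith normal form has invariant factors (1,1,1,1,1).

Computing H_k = (kernel of ∂_k) / (image of ∂_{k+1}):

  H_0: rank C_0 − rank ∂_1 = 5 − 4 = 1, and the invariant factors of ∂_1 are all 1, so H_0 = Z.
  H_1: rank ker ∂_1 − rank ∂_2 = (10 − 4) − 5 = 1, and the invariant factors of ∂_2 are all 1, so H_1 = Z.
  H_2: rank ker ∂_2 − rank ∂_3 = (5 − 5) − 0 = 0, and there is no ∂_3, so H_2 = 0.

As a check, the Euler characteristic is 5 − 10 + 5 = 0, which agrees with 1 − 1 + 0 = 0.

Hence the Betti numbers are b_0 = 1, b_1 = 1, b_2 = 0.

b_0 = 1, b_1 = 1, b_2 = 0.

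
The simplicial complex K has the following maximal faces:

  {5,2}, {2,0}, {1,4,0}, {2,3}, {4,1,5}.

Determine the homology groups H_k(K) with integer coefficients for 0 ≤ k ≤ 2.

K has 6 vertices, 8 edges, 2 triangles.
rank ∂_0 = 0, rank ∂_1 = 5 ⇒ b_0 = 6 − 0 − 5 = 1; all invariant factors of ∂_1 are 1 so no torsion. So H_0 ≅ Z.
rank ∂_1 = 5, rank ∂_2 = 2 ⇒ b_1 = 8 − 5 − 2 = 1; all invariant factors of ∂_2 are 1 so no torsion. So H_1 ≅ Z.
rank ∂_2 = 2, rank ∂_3 = 0 ⇒ b_2 = 2 − 2 − 0 = 0. So H_2 ≅ 0.

H_0 = Z,  H_1 = Z,  H_2 = 0.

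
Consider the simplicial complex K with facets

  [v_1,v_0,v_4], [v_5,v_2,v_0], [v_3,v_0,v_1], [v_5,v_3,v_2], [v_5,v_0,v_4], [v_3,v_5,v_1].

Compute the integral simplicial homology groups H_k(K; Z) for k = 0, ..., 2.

H_0 = Z,  H_1 = Z,  H_2 = 0.

Order the vertices as v_0 < v_1 < v_2 < v_3 < v_4 < v_5. Listing each simplex with vertices in this order, K has dimension 2 with simplices:

  0-simplices (6): [v_0], [v_1], [v_2], [v_3], [v_4], [v_5]
  1-simplices (12): [v_0,v_1], [v_0,v_2], [v_0,v_3], [v_0,v_4], [v_0,v_5], [v_1,v_3], [v_1,v_4], [v_1,v_5], [v_2,v_3], [v_2,v_5], [v_3,v_5], [v_4,v_5]
  2-simplices (6): [v_0,v_1,v_3], [v_0,v_1,v_4], [v_0,v_2,v_5], [v_0,v_4,v_5], [v_1,v_3,v_5], [v_2,v_3,v_5]

giving chain groups C_0 ≅ Z^6, C_1 ≅ Z^12, C_2 ≅ Z^6.

Boundary ∂_1: C_1 → C_0 sends each edge [p,q] (with p < q) to q − p. For instance
  ∂[v_0,v_3] = [v_3] − [v_0].
As a 6×12 matrix over Z this has rank 5, with invariant factors (1,1,1,1,1).

The boundary map ∂_2: C_2 → C_1 acts by ∂[p,q,r] = [q,r] − [p,r] + [p,q]. For instance
  ∂[v_0,v_2,v_5] = [v_2,v_5] − [v_0,v_5] + [v_0,v_2],
  ∂[v_0,v_1,v_3] = [v_1,v_3] − [v_0,v_3] + [v_0,v_1].
The 12×6 boundary matrix has rank 6 and Smith normal form diag(1,1,1,1,1,1).

Now H_k = ker ∂_k / im ∂_{k+1}, so:

  H_0: rank C_0 − rank ∂_1 = 6 − 5 = 1, and the invariant factors of ∂_1 are all 1, so H_0 ≅ Z.
  H_1: rank ker ∂_1 − rank ∂_2 = (12 − 5) − 6 = 1, and the invariant factors of ∂_2 are all 1, so H_1 ≅ Z.
  H_2: rank ker ∂_2 − rank ∂_3 = (6 − 6) − 0 = 0, and there is no ∂_3, so H_2 ≅ 0.

As a check, the Euler characteristic is 6 − 12 + 6 = 0, which agrees with 1 − 1 + 0 = 0.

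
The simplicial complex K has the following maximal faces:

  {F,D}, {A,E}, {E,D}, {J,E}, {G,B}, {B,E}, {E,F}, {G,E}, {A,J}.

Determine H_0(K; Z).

H_0 ≅ Z.

We work with the vertex ordering A < B < D < E < F < G < J. The simplices of K, each written with vertices in increasing order, are:

  0-simplices (7): A, B, D, E, F, G, J
  1-simplices (9): AE, AJ, BE, BG, DE, DF, EF, EG, EJ

Hence C_0 ≅ Z^7, C_1 ≅ Z^9.

∂_1: C_1 → C_0 sends each edge [p,q] (with p < q) to q − p. For instance
  ∂EJ = J − E.
As a 7×9 matrix over Z this has rank 6, with invariant factors (1,1,1,1,1,1).

Reading off H_k = ker ∂_k / im ∂_{k+1}:

  H_0: rank C_0 − rank ∂_1 = 7 − 6 = 1, and the invariant factors of ∂_1 are all 1, so H_0 = Z.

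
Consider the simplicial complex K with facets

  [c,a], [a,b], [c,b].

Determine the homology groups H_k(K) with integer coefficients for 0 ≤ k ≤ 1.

H_0 = Z,  H_1 = Z.

Take the total order a < b < c on the vertex set. Then K (dimension 1) consists of the simplices:

  0-simplices (3): a, b, c
  1-simplices (3): ab, ac, bc

so the chain groups are C_0 ≅ Z^3, C_1 ≅ Z^3.

Boundary ∂_1: C_1 → C_0 maps an edge to its endpoints' difference, ∂[p,q] = q − p. For instance
  ∂ab = b − a.
As a 3×3 matrix over Z this has rank 2, with invariant factors (1,1).

Computing H_k = (kernel of ∂_k) / (image of ∂_{k+1}):

  H_0: rank C_0 − rank ∂_1 = 3 − 2 = 1, and the invariant factors of ∂_1 are all 1, so H_0 ≅ Z.
  H_1: rank ker ∂_1 − rank ∂_2 = (3 − 2) − 0 = 1, and there is no ∂_2, so H_1 ≅ Z.

As a check, the Euler characteristic is 3 − 3 = 0, which agrees with 1 − 1 = 0.
(K is a triangulation of the circle S^1.)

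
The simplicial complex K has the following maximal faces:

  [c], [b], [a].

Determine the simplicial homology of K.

H_0 = Z^3.

Take the total order a < b < c on the vertex set. Then K (dimension 0) consists of the simplices:

  0-simplices (3): a, b, c

so the chain groups are C_0 ≅ Z^3.

Reading off H_k = ker ∂_k / im ∂_{k+1}:

  H_0: rank C_0 − rank ∂_1 = 3 − 0 = 3, and there is no ∂_1, so H_0 = Z^3.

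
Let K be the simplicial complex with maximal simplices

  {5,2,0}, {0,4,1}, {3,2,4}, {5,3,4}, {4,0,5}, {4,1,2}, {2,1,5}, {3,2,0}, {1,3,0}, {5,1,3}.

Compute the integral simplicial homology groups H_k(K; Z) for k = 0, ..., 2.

H_0 ≅ Z,  H_1 ≅ Z/2,  H_2 = 0.

We work with the vertex ordering 0 < 1 < 2 < 3 < 4 < 5. The simplices of K, each written with vertices in increasing order, are:

  0-simplices (6): [0], [1], [2], [3], [4], [5]
  1-simplices (15): [0,1], [0,2], [0,3], [0,4], [0,5], [1,2], [1,3], [1,4], [1,5], [2,3], [2,4], [2,5], [3,4], [3,5], [4,5]
  2-simplices (10): [0,1,3], [0,1,4], [0,2,3], [0,2,5], [0,4,5], [1,2,4], [1,2,5], [1,3,5], [2,3,4], [3,4,5]

so the chain groups are C_0 ≅ Z^6, C_1 ≅ Z^15, C_2 ≅ Z^10.

∂_1: C_1 → C_0 is given by ∂[p,q] = [q] − [p]. For instance
  ∂[2,3] = [3] − [2].
The 6×15 boundary matrix has rank 5 and Smith normal form diag(1,1,1,1,1).

Boundary ∂_2: C_2 → C_1 sends each 2-simplex [p,q,r] to [q,r] − [p,r] + [p,q]. For instance
  ∂[0,1,3] = [1,3] − [0,3] + [0,1],
  ∂[0,2,3] = [2,3] − [0,3] + [0,2].
The resulting 15×10 matrix has rank 10, and its Smith normal form has invariant factors (1,1,1,1,1,1,1,1,1,2).

From H_k ≅ ker(∂_k) / im(∂_{k+1}) we obtain:

  H_0: rank C_0 − rank ∂_1 = 6 − 5 = 1, and the invariant factors of ∂_1 are all 1, so H_0 ≅ Z.
  H_1: rank ker ∂_1 − rank ∂_2 = (15 − 5) − 10 = 0, and ∂_2 has invariant factor 2 > 1, so H_1 ≅ Z/2.
  H_2: rank ker ∂_2 − rank ∂_3 = (10 − 10) − 0 = 0, and there is no ∂_3, so H_2 ≅ 0.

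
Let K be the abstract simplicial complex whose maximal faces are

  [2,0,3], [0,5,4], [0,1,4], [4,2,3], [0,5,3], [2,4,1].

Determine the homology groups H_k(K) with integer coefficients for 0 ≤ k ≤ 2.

H_0 = Z,  H_1 = Z,  H_2 = 0.

We work with the vertex ordering 0 < 1 < 2 < 3 < 4 < 5. The simplices of K, each written with vertices in increasing order, are:

  0-simplices (6): [0], [1], [2], [3], [4], [5]
  1-simplices (12): [0,1], [0,2], [0,3], [0,4], [0,5], [1,2], [1,4], [2,3], [2,4], [3,4], [3,5], [4,5]
  2-simplices (6): [0,1,4], [0,2,3], [0,3,5], [0,4,5], [1,2,4], [2,3,4]

so the chain groups are C_0 ≅ Z^6, C_1 ≅ Z^12, C_2 ≅ Z^6.

Boundary ∂_1: C_1 → C_0 is given by ∂[p,q] = [q] − [p].
The 6×12 boundary matrix has rank 5 and Smith normal form diag(1,1,1,1,1).

Boundary ∂_2: C_2 → C_1 acts by ∂[p,q,r] = [q,r] − [p,r] + [p,q]. For instance
  ∂[2,3,4] = [3,4] − [2,4] + [2,3],
  ∂[0,2,3] = [2,3] − [0,3] + [0,2].
The resulting 12×6 matrix has rank 6, and its Smith normal form has invariant factors (1,1,1,1,1,1).

From H_k ≅ ker(∂_k) / im(∂_{k+1}) we obtain:

  H_0: rank C_0 − rank ∂_1 = 6 − 5 = 1, and the invariant factors of ∂_1 are all 1, so H_0 ≅ Z.
  H_1: rank ker ∂_1 − rank ∂_2 = (12 − 5) − 6 = 1, and the invariant factors of ∂_2 are all 1, so H_1 ≅ Z.
  H_2: rank ker ∂_2 − rank ∂_3 = (6 − 6) − 0 = 0, and there is no ∂_3, so H_2 ≅ 0.

As a check, the Euler characteristic is 6 − 12 + 6 = 0, which agrees with 1 − 1 + 0 = 0.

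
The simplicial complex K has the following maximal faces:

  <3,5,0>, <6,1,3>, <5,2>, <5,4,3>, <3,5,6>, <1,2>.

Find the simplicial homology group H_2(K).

H_2 ≅ 0.

We work with the vertex ordering 0 < 1 < 2 < 3 < 4 < 5 < 6. The simplices of K, each written with vertices in increasing order, are:

  0-simplices (7): [0], [1], [2], [3], [4], [5], [6]
  1-simplices (11): [0,3], [0,5], [1,2], [1,3], [1,6], [2,5], [3,4], [3,5], [3,6], [4,5], [5,6]
  2-simplices (4): [0,3,5], [1,3,6], [3,4,5], [3,5,6]

giving chain groups C_0 ≅ Z^7, C_1 ≅ Z^11, C_2 ≅ Z^4.

Boundary ∂_1: C_1 → C_0 maps an edge to its endpoints' difference, ∂[p,q] = q − p.
As a 7×11 matrix over Z this has rank 6, with invariant factors (1,1,1,1,1,1).

∂_2: C_2 → C_1 acts by ∂[p,q,r] = [q,r] − [p,r] + [p,q]. For instance
  ∂[3,5,6] = [5,6] − [3,6] + [3,5],
  ∂[0,3,5] = [3,5] − [0,5] + [0,3].
This gives a 11×4 integer matrix of rank 4; reducing to Smith normal form yields diagonal entries (1,1,1,1).

Computing H_k = (kernel of ∂_k) / (image of ∂_{k+1}):

  H_2: rank ker ∂_2 − rank ∂_3 = (4 − 4) − 0 = 0, and there is no ∂_3, so H_2 ≅ 0.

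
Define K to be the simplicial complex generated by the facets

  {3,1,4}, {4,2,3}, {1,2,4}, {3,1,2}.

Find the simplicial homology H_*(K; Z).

H_0 = Z,  H_1 = 0,  H_2 = Z.

Fix the vertex order 1 < 2 < 3 < 4 and write every simplex with vertices in increasing order. Then dim K = 2 and the simplices of K are:

  0-simplices (4): [1], [2], [3], [4]
  1-simplices (6): [1,2], [1,3], [1,4], [2,3], [2,4], [3,4]
  2-simplices (4): [1,2,3], [1,2,4], [1,3,4], [2,3,4]

Hence C_0 ≅ Z^4, C_1 ≅ Z^6, C_2 ≅ Z^4.

Boundary ∂_1: C_1 → C_0 is given by ∂[p,q] = [q] − [p].
The resulting 4×6 matrix has rank 3, and its Smith normal form has invariant factors (1,1,1).

∂_2: C_2 → C_1 maps a triangle to the signed sum of its edges. For instance
  ∂[1,2,3] = [2,3] − [1,3] + [1,2],
  ∂[1,2,4] = [2,4] − [1,4] + [1,2].
As a 6×4 matrix over Z this has rank 3, with invariant factors (1,1,1).

Reading off H_k = ker ∂_k / im ∂_{k+1}:

  H_0: rank C_0 − rank ∂_1 = 4 − 3 = 1, and the invariant factors of ∂_1 are all 1, so H_0 = Z.
  H_1: rank ker ∂_1 − rank ∂_2 = (6 − 3) − 3 = 0, and the invariant factors of ∂_2 are all 1, so H_1 = 0.
  H_2: rank ker ∂_2 − rank ∂_3 = (4 − 3) − 0 = 1, and there is no ∂_3, so H_2 = Z.

As a check, the Euler characteristic is 4 − 6 + 4 = 2, which agrees with 1 − 0 + 1 = 2.
(K is a triangulation of the 2-sphere S^2.)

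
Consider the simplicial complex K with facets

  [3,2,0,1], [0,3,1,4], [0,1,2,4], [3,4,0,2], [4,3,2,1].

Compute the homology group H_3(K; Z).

Fix the vertex order 0 < 1 < 2 < 3 < 4 and write every simplex with vertices in increasing order. Then dim K = 3 and the simplices of K are:

  0-simplices (5): [0], [1], [2], [3], [4]
  1-simplices (10): [0,1], [0,2], [0,3], [0,4], [1,2], [1,3], [1,4], [2,3], [2,4], [3,4]
  2-simplices (10): [0,1,2], [0,1,3], [0,1,4], [0,2,3], [0,2,4], [0,3,4], [1,2,3], [1,2,4], [1,3,4], [2,3,4]
  3-simplices (5): [0,1,2,3], [0,1,2,4], [0,1,3,4], [0,2,3,4], [1,2,3,4]

giving chain groups C_0 ≅ Z^5, C_1 ≅ Z^10, C_2 ≅ Z^10, C_3 ≅ Z^5.

∂_1: C_1 → C_0 sends each edge [p,q] (with p < q) to q − p. For instance
  ∂[0,2] = [2] − [0].
The resulting 5×10 matrix has rank 4, and its Smith normal form has invariant factors (1,1,1,1).

∂_2: C_2 → C_1 sends each 2-simplex [p,q,r] to [q,r] − [p,r] + [p,q]. For instance
  ∂[0,1,4] = [1,4] − [0,4] + [0,1],
  ∂[0,1,2] = [1,2] − [0,2] + [0,1].
The resulting 10×10 matrix has rank 6, and its Smith normal form has invariant factors (1,1,1,1,1,1).

Boundary ∂_3: C_3 → C_2 sends each 3-simplex σ to the alternating sum Σ_i (−1)^i (σ with its i-th vertex removed). For instance
  ∂[0,1,2,3] = [1,2,3] − [0,2,3] + [0,1,3] − [0,1,2],
  ∂[1,2,3,4] = [2,3,4] − [1,3,4] + [1,2,4] − [1,2,3].
This gives a 10×5 integer matrix of rank 4; reducing to Smith normal form yields diagonal entries (1,1,1,1).

Computing H_k = (kernel of ∂_k) / (image of ∂_{k+1}):

  H_3: rank ker ∂_3 − rank ∂_4 = (5 − 4) − 0 = 1, and there is no ∂_4, so H_3 ≅ Z.

(K is a triangulation of the 3-sphere S^3.)

H_3 ≅ Z.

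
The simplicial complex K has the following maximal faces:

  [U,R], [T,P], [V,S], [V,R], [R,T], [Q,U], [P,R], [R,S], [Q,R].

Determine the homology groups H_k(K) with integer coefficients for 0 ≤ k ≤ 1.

Fix the vertex order P < Q < R < S < T < U < V and write every simplex with vertices in increasing order. Then dim K = 1 and the simplices of K are:

  0-simplices (7): P, Q, R, S, T, U, V
  1-simplices (9): PR, PT, QR, QU, RS, RT, RU, RV, SV

giving chain groups C_0 ≅ Z^7, C_1 ≅ Z^9.

∂_1: C_1 → C_0 is given by ∂[p,q] = [q] − [p].
As a 7×9 matrix over Z this has rank 6, with invariant factors (1,1,1,1,1,1).

Now H_k = ker ∂_k / im ∂_{k+1}, so:

  H_0: rank C_0 − rank ∂_1 = 7 − 6 = 1, and the invariant factors of ∂_1 are all 1, so H_0 = Z.
  H_1: rank ker ∂_1 − rank ∂_2 = (9 − 6) − 0 = 3, and there is no ∂_2, so H_1 = Z^3.

H_0 ≅ Z,  H_1 ≅ Z^3.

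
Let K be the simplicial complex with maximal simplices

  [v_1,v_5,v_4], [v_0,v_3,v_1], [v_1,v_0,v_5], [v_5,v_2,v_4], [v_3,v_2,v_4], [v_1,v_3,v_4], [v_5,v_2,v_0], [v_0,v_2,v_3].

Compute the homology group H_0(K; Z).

Order the vertices as v_0 < v_1 < v_2 < v_3 < v_4 < v_5. Listing each simplex with vertices in this order, K has dimension 2 with simplices:

  0-simplices (6): [v_0], [v_1], [v_2], [v_3], [v_4], [v_5]
  1-simplices (12): [v_0,v_1], [v_0,v_2], [v_0,v_3], [v_0,v_5], [v_1,v_3], [v_1,v_4], [v_1,v_5], [v_2,v_3], [v_2,v_4], [v_2,v_5], [v_3,v_4], [v_4,v_5]
  2-simplices (8): [v_0,v_1,v_3], [v_0,v_1,v_5], [v_0,v_2,v_3], [v_0,v_2,v_5], [v_1,v_3,v_4], [v_1,v_4,v_5], [v_2,v_3,v_4], [v_2,v_4,v_5]

Hence C_0 ≅ Z^6, C_1 ≅ Z^12, C_2 ≅ Z^8.

The boundary map ∂_1: C_1 → C_0 sends each edge [p,q] (with p < q) to q − p. For instance
  ∂[v_1,v_5] = [v_5] − [v_1].
The 6×12 boundary matrix has rank 5 and Smith normal form diag(1,1,1,1,1).

The boundary map ∂_2: C_2 → C_1 acts by ∂[p,q,r] = [q,r] − [p,r] + [p,q]. For instance
  ∂[v_0,v_1,v_5] = [v_1,v_5] − [v_0,v_5] + [v_0,v_1],
  ∂[v_0,v_2,v_3] = [v_2,v_3] − [v_0,v_3] + [v_0,v_2].
The 12×8 boundary matrix has rank 7 and Smith normal form diag(1,1,1,1,1,1,1).

Computing H_k = (kernel of ∂_k) / (image of ∂_{k+1}):

  H_0: rank C_0 − rank ∂_1 = 6 − 5 = 1, and the invariant factors of ∂_1 are all 1, so H_0 = Z.

(K is a triangulation of the 2-sphere S^2.)

H_0 = Z.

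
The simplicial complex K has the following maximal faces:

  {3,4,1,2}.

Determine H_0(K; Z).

H_0 ≅ Z.

K has 4 vertices, 6 edges, 4 triangles, 1 3-simplex.
rank ∂_0 = 0, rank ∂_1 = 3 ⇒ b_0 = 4 − 0 − 3 = 1; all invariant factors of ∂_1 are 1 so no torsion. So H_0 ≅ Z.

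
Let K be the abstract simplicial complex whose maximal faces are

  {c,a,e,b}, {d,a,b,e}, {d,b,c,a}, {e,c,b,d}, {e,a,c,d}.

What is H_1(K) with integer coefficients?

Fix the vertex order a < b < c < d < e and write every simplex with vertices in increasing order. Then dim K = 3 and the simplices of K are:

  0-simplices (5): a, b, c, d, e
  1-simplices (10): ab, ac, ad, ae, bc, bd, be, cd, ce, de
  2-simplices (10): abc, abd, abe, acd, ace, ade, bcd, bce, bde, cde
  3-simplices (5): abcd, abce, abde, acde, bcde

giving chain groups C_0 ≅ Z^5, C_1 ≅ Z^10, C_2 ≅ Z^10, C_3 ≅ Z^5.

Boundary ∂_1: C_1 → C_0 sends each edge [p,q] (with p < q) to q − p. For instance
  ∂ce = e − c.
The 5×10 boundary matrix has rank 4 and Smith normal form diag(1,1,1,1).

The boundary map ∂_2: C_2 → C_1 acts by ∂[p,q,r] = [q,r] − [p,r] + [p,q]. For instance
  ∂acd = cd − ad + ac,
  ∂abc = bc − ac + ab.
The 10×10 boundary matrix has rank 6 and Smith normal form diag(1,1,1,1,1,1).

The boundary map ∂_3: C_3 → C_2 sends each 3-simplex σ to the alternating sum Σ_i (−1)^i (σ with its i-th vertex removed). For instance
  ∂acde = cde − ade + ace − acd,
  ∂abce = bce − ace + abe − abc.
As a 10×5 matrix over Z this has rank 4, with invariant factors (1,1,1,1).

Now H_k = ker ∂_k / im ∂_{k+1}, so:

  H_1: rank ker ∂_1 − rank ∂_2 = (10 − 4) − 6 = 0, and the invariant factors of ∂_2 are all 1, so H_1 ≅ 0.

H_1 = 0.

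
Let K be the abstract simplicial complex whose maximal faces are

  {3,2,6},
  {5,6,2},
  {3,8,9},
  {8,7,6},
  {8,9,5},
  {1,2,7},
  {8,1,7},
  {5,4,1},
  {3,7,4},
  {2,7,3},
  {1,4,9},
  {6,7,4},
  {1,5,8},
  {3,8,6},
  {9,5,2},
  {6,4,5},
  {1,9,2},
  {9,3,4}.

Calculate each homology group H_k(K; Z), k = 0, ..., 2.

H_0 = Z,  H_1 = Z ⊕ Z/2,  H_2 = 0.

We work with the vertex ordering 1 < 2 < 3 < 4 < 5 < 6 < 7 < 8 < 9. The simplices of K, each written with vertices in increasing order, are:

  0-simplices (9): [1], [2], [3], [4], [5], [6], [7], [8], [9]
  1-simplices (27): (27 of them)
  2-simplices (18): [1,2,7], [1,2,9], [1,4,5], [1,4,9], [1,5,8], [1,7,8], [2,3,6], [2,3,7], [2,5,6], [2,5,9], [3,4,7], [3,4,9], [3,6,8], [3,8,9], [4,5,6], [4,6,7], [5,8,9], [6,7,8]

giving chain groups C_0 ≅ Z^9, C_1 ≅ Z^27, C_2 ≅ Z^18.

∂_1: C_1 → C_0 sends each edge [p,q] (with p < q) to q − p. For instance
  ∂[3,9] = [9] − [3].
The resulting 9×27 matrix has rank 8, and its Smith normal form has invariant factors (1,1,1,1,1,1,1,1).

∂_2: C_2 → C_1 maps a triangle to the signed sum of its edges. For instance
  ∂[1,7,8] = [7,8] − [1,8] + [1,7],
  ∂[4,5,6] = [5,6] − [4,6] + [4,5].
This gives a 27×18 integer matrix of rank 18; reducing to Smith normal form yields diagonal entries (1,1,1,1,1,1,1,1,1,1,1,1,1,1,1,1,1,2).

From H_k ≅ ker(∂_k) / im(∂_{k+1}) we obtain:

  H_0: rank C_0 − rank ∂_1 = 9 − 8 = 1, and the invariant factors of ∂_1 are all 1, so H_0 = Z.
  H_1: rank ker ∂_1 − rank ∂_2 = (27 − 8) − 18 = 1, and ∂_2 has invariant factor 2 > 1, so H_1 = Z ⊕ Z/2.
  H_2: rank ker ∂_2 − rank ∂_3 = (18 − 18) − 0 = 0, and there is no ∂_3, so H_2 = 0.

As a check, the Euler characteristic is 9 − 27 + 18 = 0, which agrees with 1 − 1 + 0 = 0.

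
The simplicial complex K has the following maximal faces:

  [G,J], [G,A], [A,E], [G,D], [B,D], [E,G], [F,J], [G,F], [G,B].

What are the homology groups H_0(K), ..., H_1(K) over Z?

H_0 = Z,  H_1 = Z^3.

Take the total order A < B < D < E < F < G < J on the vertex set. Then K (dimension 1) consists of the simplices:

  0-simplices (7): A, B, D, E, F, G, J
  1-simplices (9): AE, AG, BD, BG, DG, EG, FG, FJ, GJ

Hence C_0 ≅ Z^7, C_1 ≅ Z^9.

∂_1: C_1 → C_0 is given by ∂[p,q] = [q] − [p].
This gives a 7×9 integer matrix of rank 6; reducing to Smith normal form yields diagonal entries (1,1,1,1,1,1).

Reading off H_k = ker ∂_k / im ∂_{k+1}:

  H_0: rank C_0 − rank ∂_1 = 7 − 6 = 1, and the invariant factors of ∂_1 are all 1, so H_0 ≅ Z.
  H_1: rank ker ∂_1 − rank ∂_2 = (9 − 6) − 0 = 3, and there is no ∂_2, so H_1 ≅ Z^3.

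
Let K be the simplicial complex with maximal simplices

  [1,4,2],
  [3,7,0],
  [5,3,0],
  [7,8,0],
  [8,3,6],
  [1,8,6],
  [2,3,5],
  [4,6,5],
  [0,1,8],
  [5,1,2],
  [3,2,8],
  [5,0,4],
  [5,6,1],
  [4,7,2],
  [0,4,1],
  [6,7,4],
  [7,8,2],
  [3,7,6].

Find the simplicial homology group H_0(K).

H_0 = Z.

Order the vertices as 0 < 1 < 2 < 3 < 4 < 5 < 6 < 7 < 8. Listing each simplex with vertices in this order, K has dimension 2 with simplices:

  0-simplices (9): [0], [1], [2], [3], [4], [5], [6], [7], [8]
  1-simplices (27): (27 of them)
  2-simplices (18): [0,1,4], [0,1,8], [0,3,5], [0,3,7], [0,4,5], [0,7,8], [1,2,4], [1,2,5], [1,5,6], [1,6,8], [2,3,5], [2,3,8], [2,4,7], [2,7,8], [3,6,7], [3,6,8], [4,5,6], [4,6,7]

so the chain groups are C_0 ≅ Z^9, C_1 ≅ Z^27, C_2 ≅ Z^18.

Boundary ∂_1: C_1 → C_0 maps an edge to its endpoints' difference, ∂[p,q] = q − p.
The 9×27 boundary matrix has rank 8 and Smith normal form diag(1,1,1,1,1,1,1,1).

∂_2: C_2 → C_1 acts by ∂[p,q,r] = [q,r] − [p,r] + [p,q]. For instance
  ∂[2,3,8] = [3,8] − [2,8] + [2,3],
  ∂[1,2,4] = [2,4] − [1,4] + [1,2].
As a 27×18 matrix over Z this has rank 18, with invariant factors (1,1,1,1,1,1,1,1,1,1,1,1,1,1,1,1,1,2).

From H_k ≅ ker(∂_k) / im(∂_{k+1}) we obtain:

  H_0: rank C_0 − rank ∂_1 = 9 − 8 = 1, and the invariant factors of ∂_1 are all 1, so H_0 = Z.

(K is a triangulation of the Klein bottle.)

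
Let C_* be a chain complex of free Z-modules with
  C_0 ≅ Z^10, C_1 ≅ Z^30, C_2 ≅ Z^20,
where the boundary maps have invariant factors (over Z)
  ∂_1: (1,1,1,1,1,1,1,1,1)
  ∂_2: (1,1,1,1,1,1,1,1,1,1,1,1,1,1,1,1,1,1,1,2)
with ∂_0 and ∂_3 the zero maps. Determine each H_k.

H_0 ≅ Z,  H_1 ≅ Z ⊕ Z_2,  H_2 = 0.

H_0: b_0 = 10 − 0 − 9 = 1; torsion from ∂_1 factors > 1: none. So H_0 ≅ Z.
H_1: b_1 = 30 − 9 − 20 = 1; torsion from ∂_2 factors > 1: [2]. So H_1 ≅ Z ⊕ Z_2.
H_2: b_2 = 20 − 20 − 0 = 0; torsion from ∂_3 factors > 1: none. So H_2 ≅ 0.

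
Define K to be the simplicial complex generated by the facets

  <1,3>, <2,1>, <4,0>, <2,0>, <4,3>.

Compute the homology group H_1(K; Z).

Fix the vertex order 0 < 1 < 2 < 3 < 4 and write every simplex with vertices in increasing order. Then dim K = 1 and the simplices of K are:

  0-simplices (5): [0], [1], [2], [3], [4]
  1-simplices (5): [0,2], [0,4], [1,2], [1,3], [3,4]

Hence C_0 ≅ Z^5, C_1 ≅ Z^5.

Boundary ∂_1: C_1 → C_0 sends each edge [p,q] (with p < q) to q − p. For instance
  ∂[0,2] = [2] − [0].
This gives a 5×5 integer matrix of rank 4; reducing to Smith normal form yields diagonal entries (1,1,1,1).

Now H_k = ker ∂_k / im ∂_{k+1}, so:

  H_1: rank ker ∂_1 − rank ∂_2 = (5 − 4) − 0 = 1, and there is no ∂_2, so H_1 ≅ Z.

(K is a triangulation of the circle S^1.)

H_1 = Z.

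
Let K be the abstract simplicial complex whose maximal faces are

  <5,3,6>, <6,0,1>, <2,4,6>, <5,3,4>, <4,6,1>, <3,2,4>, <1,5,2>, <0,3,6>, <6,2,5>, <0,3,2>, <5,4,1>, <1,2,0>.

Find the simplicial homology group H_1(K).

Take the total order 0 < 1 < 2 < 3 < 4 < 5 < 6 on the vertex set. Then K (dimension 2) consists of the simplices:

  0-simplices (7): [0], [1], [2], [3], [4], [5], [6]
  1-simplices (18): [0,1], [0,2], [0,3], [0,6], [1,2], [1,4], [1,5], [1,6], [2,3], [2,4], [2,5], [2,6], [3,4], [3,5], [3,6], [4,5], [4,6], [5,6]
  2-simplices (12): [0,1,2], [0,1,6], [0,2,3], [0,3,6], [1,2,5], [1,4,5], [1,4,6], [2,3,4], [2,4,6], [2,5,6], [3,4,5], [3,5,6]

so the chain groups are C_0 ≅ Z^7, C_1 ≅ Z^18, C_2 ≅ Z^12.

Boundary ∂_1: C_1 → C_0 sends each edge [p,q] (with p < q) to q − p. For instance
  ∂[0,3] = [3] − [0].
The 7×18 boundary matrix has rank 6 and Smith normal form diag(1,1,1,1,1,1).

Boundary ∂_2: C_2 → C_1 sends each 2-simplex [p,q,r] to [q,r] − [p,r] + [p,q]. For instance
  ∂[0,1,6] = [1,6] − [0,6] + [0,1],
  ∂[3,5,6] = [5,6] − [3,6] + [3,5].
This gives a 18×12 integer matrix of rank 12; reducing to Smith normal form yields diagonal entries (1,1,1,1,1,1,1,1,1,1,1,2).

Now H_k = ker ∂_k / im ∂_{k+1}, so:

  H_1: rank ker ∂_1 − rank ∂_2 = (18 − 6) − 12 = 0, and ∂_2 has invariant factor 2 > 1, so H_1 ≅ Z/2Z.

H_1 ≅ Z/2Z.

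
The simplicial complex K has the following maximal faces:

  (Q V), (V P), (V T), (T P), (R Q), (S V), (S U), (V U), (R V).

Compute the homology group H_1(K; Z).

Fix the vertex order P < Q < R < S < T < U < V and write every simplex with vertices in increasing order. Then dim K = 1 and the simplices of K are:

  0-simplices (7): P, Q, R, S, T, U, V
  1-simplices (9): PT, PV, QR, QV, RV, SU, SV, TV, UV

giving chain groups C_0 ≅ Z^7, C_1 ≅ Z^9.

∂_1: C_1 → C_0 maps an edge to its endpoints' difference, ∂[p,q] = q − p. For instance
  ∂QV = V − Q.
The resulting 7×9 matrix has rank 6, and its Smith normal form has invariant factors (1,1,1,1,1,1).

Computing H_k = (kernel of ∂_k) / (image of ∂_{k+1}):

  H_1: rank ker ∂_1 − rank ∂_2 = (9 − 6) − 0 = 3, and there is no ∂_2, so H_1 = Z^3.

H_1 = Z^3.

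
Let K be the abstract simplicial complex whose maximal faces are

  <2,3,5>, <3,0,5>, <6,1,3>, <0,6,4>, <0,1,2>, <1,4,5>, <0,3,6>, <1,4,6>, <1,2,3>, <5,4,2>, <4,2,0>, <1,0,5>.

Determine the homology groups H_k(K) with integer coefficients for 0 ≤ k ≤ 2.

H_0 = Z,  H_1 = Z/2Z,  H_2 = 0.

Order the vertices as 0 < 1 < 2 < 3 < 4 < 5 < 6. Listing each simplex with vertices in this order, K has dimension 2 with simplices:

  0-simplices (7): [0], [1], [2], [3], [4], [5], [6]
  1-simplices (18): [0,1], [0,2], [0,3], [0,4], [0,5], [0,6], [1,2], [1,3], [1,4], [1,5], [1,6], [2,3], [2,4], [2,5], [3,5], [3,6], [4,5], [4,6]
  2-simplices (12): [0,1,2], [0,1,5], [0,2,4], [0,3,5], [0,3,6], [0,4,6], [1,2,3], [1,3,6], [1,4,5], [1,4,6], [2,3,5], [2,4,5]

giving chain groups C_0 ≅ Z^7, C_1 ≅ Z^18, C_2 ≅ Z^12.

The boundary map ∂_1: C_1 → C_0 sends each edge [p,q] (with p < q) to q − p. For instance
  ∂[0,1] = [1] − [0].
As a 7×18 matrix over Z this has rank 6, with invariant factors (1,1,1,1,1,1).

Boundary ∂_2: C_2 → C_1 sends each 2-simplex [p,q,r] to [q,r] − [p,r] + [p,q]. For instance
  ∂[1,2,3] = [2,3] − [1,3] + [1,2],
  ∂[0,2,4] = [2,4] − [0,4] + [0,2].
The 18×12 boundary matrix has rank 12 and Smith normal form diag(1,1,1,1,1,1,1,1,1,1,1,2).

Computing H_k = (kernel of ∂_k) / (image of ∂_{k+1}):

  H_0: rank C_0 − rank ∂_1 = 7 − 6 = 1, and the invariant factors of ∂_1 are all 1, so H_0 = Z.
  H_1: rank ker ∂_1 − rank ∂_2 = (18 − 6) − 12 = 0, and ∂_2 has invariant factor 2 > 1, so H_1 = Z/2Z.
  H_2: rank ker ∂_2 − rank ∂_3 = (12 − 12) − 0 = 0, and there is no ∂_3, so H_2 = 0.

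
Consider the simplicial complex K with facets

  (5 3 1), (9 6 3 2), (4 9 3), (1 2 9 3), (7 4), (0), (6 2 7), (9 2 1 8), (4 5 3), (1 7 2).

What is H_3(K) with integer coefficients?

H_3 = 0.

Order the vertices as 0 < 1 < 2 < 3 < 4 < 5 < 6 < 7 < 8 < 9. Listing each simplex with vertices in this order, K has dimension 3 with simplices:

  0-simplices (10): [0], [1], [2], [3], [4], [5], [6], [7], [8], [9]
  1-simplices (21): [1,2], [1,3], [1,5], [1,7], [1,8], [1,9], [2,3], [2,6], [2,7], [2,8], [2,9], [3,4], [3,5], [3,6], [3,9], [4,5], [4,7], [4,9], [6,7], [6,9], [8,9]
  2-simplices (15): [1,2,3], [1,2,7], [1,2,8], [1,2,9], [1,3,5], [1,3,9], [1,8,9], [2,3,6], [2,3,9], [2,6,7], [2,6,9], [2,8,9], [3,4,5], [3,4,9], [3,6,9]
  3-simplices (3): [1,2,3,9], [1,2,8,9], [2,3,6,9]

Hence C_0 ≅ Z^10, C_1 ≅ Z^21, C_2 ≅ Z^15, C_3 ≅ Z^3.

The boundary map ∂_1: C_1 → C_0 sends each edge [p,q] (with p < q) to q − p.
The resulting 10×21 matrix has rank 8, and its Smith normal form has invariant factors (1,1,1,1,1,1,1,1).

∂_2: C_2 → C_1 acts by ∂[p,q,r] = [q,r] − [p,r] + [p,q]. For instance
  ∂[1,8,9] = [8,9] − [1,9] + [1,8],
  ∂[1,3,9] = [3,9] − [1,9] + [1,3].
The 21×15 boundary matrix has rank 12 and Smith normal form diag(1,1,1,1,1,1,1,1,1,1,1,1).

∂_3: C_3 → C_2 sends each 3-simplex σ to the alternating sum Σ_i (−1)^i (σ with its i-th vertex removed). For instance
  ∂[1,2,8,9] = [2,8,9] − [1,8,9] + [1,2,9] − [1,2,8],
  ∂[2,3,6,9] = [3,6,9] − [2,6,9] + [2,3,9] − [2,3,6].
The 15×3 boundary matrix has rank 3 and Smith normal form diag(1,1,1).

Computing H_k = (kernel of ∂_k) / (image of ∂_{k+1}):

  H_3: rank ker ∂_3 − rank ∂_4 = (3 − 3) − 0 = 0, and there is no ∂_4, so H_3 ≅ 0.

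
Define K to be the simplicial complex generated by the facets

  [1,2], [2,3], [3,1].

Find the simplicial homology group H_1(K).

K has 3 vertices, 3 edges.
rank ∂_1 = 2, rank ∂_2 = 0 ⇒ b_1 = 3 − 2 − 0 = 1. So H_1 ≅ Z.

H_1 ≅ Z.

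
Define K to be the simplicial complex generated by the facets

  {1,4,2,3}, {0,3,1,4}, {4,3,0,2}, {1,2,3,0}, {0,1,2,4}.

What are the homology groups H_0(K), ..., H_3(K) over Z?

We work with the vertex ordering 0 < 1 < 2 < 3 < 4. The simplices of K, each written with vertices in increasing order, are:

  0-simplices (5): [0], [1], [2], [3], [4]
  1-simplices (10): [0,1], [0,2], [0,3], [0,4], [1,2], [1,3], [1,4], [2,3], [2,4], [3,4]
  2-simplices (10): [0,1,2], [0,1,3], [0,1,4], [0,2,3], [0,2,4], [0,3,4], [1,2,3], [1,2,4], [1,3,4], [2,3,4]
  3-simplices (5): [0,1,2,3], [0,1,2,4], [0,1,3,4], [0,2,3,4], [1,2,3,4]

so the chain groups are C_0 ≅ Z^5, C_1 ≅ Z^10, C_2 ≅ Z^10, C_3 ≅ Z^5.

The boundary map ∂_1: C_1 → C_0 sends each edge [p,q] (with p < q) to q − p. For instance
  ∂[0,3] = [3] − [0].
The 5×10 boundary matrix has rank 4 and Smith normal form diag(1,1,1,1).

The boundary map ∂_2: C_2 → C_1 sends each 2-simplex [p,q,r] to [q,r] − [p,r] + [p,q]. For instance
  ∂[0,1,2] = [1,2] − [0,2] + [0,1],
  ∂[0,2,3] = [2,3] − [0,3] + [0,2].
The resulting 10×10 matrix has rank 6, and its Smith normal form has invariant factors (1,1,1,1,1,1).

The boundary map ∂_3: C_3 → C_2 sends each 3-simplex σ to the alternating sum Σ_i (−1)^i (σ with its i-th vertex removed). For instance
  ∂[0,1,2,4] = [1,2,4] − [0,2,4] + [0,1,4] − [0,1,2],
  ∂[0,1,3,4] = [1,3,4] − [0,3,4] + [0,1,4] − [0,1,3].
As a 10×5 matrix over Z this has rank 4, with invariant factors (1,1,1,1).

From H_k ≅ ker(∂_k) / im(∂_{k+1}) we obtain:

  H_0: rank C_0 − rank ∂_1 = 5 − 4 = 1, and the invariant factors of ∂_1 are all 1, so H_0 = Z.
  H_1: rank ker ∂_1 − rank ∂_2 = (10 − 4) − 6 = 0, and the invariant factors of ∂_2 are all 1, so H_1 = 0.
  H_2: rank ker ∂_2 − rank ∂_3 = (10 − 6) − 4 = 0, and the invariant factors of ∂_3 are all 1, so H_2 = 0.
  H_3: rank ker ∂_3 − rank ∂_4 = (5 − 4) − 0 = 1, and there is no ∂_4, so H_3 = Z.

As a check, the Euler characteristic is 5 − 10 + 10 − 5 = 0, which agrees with 1 − 0 + 0 − 1 = 0.

H_0 = Z,  H_1 = 0,  H_2 = 0,  H_3 = Z.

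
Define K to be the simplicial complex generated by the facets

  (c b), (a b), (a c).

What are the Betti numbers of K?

Fix the vertex order a < b < c and write every simplex with vertices in increasing order. Then dim K = 1 and the simplices of K are:

  0-simplices (3): a, b, c
  1-simplices (3): ab, ac, bc

giving chain groups C_0 ≅ Z^3, C_1 ≅ Z^3.

Boundary ∂_1: C_1 → C_0 maps an edge to its endpoints' difference, ∂[p,q] = q − p.
As a 3×3 matrix over Z this has rank 2, with invariant factors (1,1).

Reading off H_k = ker ∂_k / im ∂_{k+1}:

  H_0: rank C_0 − rank ∂_1 = 3 − 2 = 1, and the invariant factors of ∂_1 are all 1, so H_0 ≅ Z.
  H_1: rank ker ∂_1 − rank ∂_2 = (3 − 2) − 0 = 1, and there is no ∂_2, so H_1 ≅ Z.

Hence the Betti numbers are b_0 = 1, b_1 = 1.

b_0 = 1, b_1 = 1.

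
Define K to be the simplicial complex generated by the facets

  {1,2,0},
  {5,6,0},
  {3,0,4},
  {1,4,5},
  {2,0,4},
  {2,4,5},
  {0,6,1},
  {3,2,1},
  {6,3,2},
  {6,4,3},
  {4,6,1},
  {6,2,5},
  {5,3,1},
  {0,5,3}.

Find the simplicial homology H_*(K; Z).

H_0 ≅ Z,  H_1 ≅ Z^2,  H_2 ≅ Z.

Fix the vertex order 0 < 1 < 2 < 3 < 4 < 5 < 6 and write every simplex with vertices in increasing order. Then dim K = 2 and the simplices of K are:

  0-simplices (7): [0], [1], [2], [3], [4], [5], [6]
  1-simplices (21): [0,1], [0,2], [0,3], [0,4], [0,5], [0,6], [1,2], [1,3], [1,4], [1,5], [1,6], [2,3], [2,4], [2,5], [2,6], [3,4], [3,5], [3,6], [4,5], [4,6], [5,6]
  2-simplices (14): [0,1,2], [0,1,6], [0,2,4], [0,3,4], [0,3,5], [0,5,6], [1,2,3], [1,3,5], [1,4,5], [1,4,6], [2,3,6], [2,4,5], [2,5,6], [3,4,6]

so the chain groups are C_0 ≅ Z^7, C_1 ≅ Z^21, C_2 ≅ Z^14.

Boundary ∂_1: C_1 → C_0 sends each edge [p,q] (with p < q) to q − p.
The 7×21 boundary matrix has rank 6 and Smith normal form diag(1,1,1,1,1,1).

∂_2: C_2 → C_1 acts by ∂[p,q,r] = [q,r] − [p,r] + [p,q]. For instance
  ∂[1,4,5] = [4,5] − [1,5] + [1,4],
  ∂[0,2,4] = [2,4] − [0,4] + [0,2].
The 21×14 boundary matrix has rank 13 and Smith normal form diag(1,1,1,1,1,1,1,1,1,1,1,1,1).

Computing H_k = (kernel of ∂_k) / (image of ∂_{k+1}):

  H_0: rank C_0 − rank ∂_1 = 7 − 6 = 1, and the invariant factors of ∂_1 are all 1, so H_0 ≅ Z.
  H_1: rank ker ∂_1 − rank ∂_2 = (21 − 6) − 13 = 2, and the invariant factors of ∂_2 are all 1, so H_1 ≅ Z^2.
  H_2: rank ker ∂_2 − rank ∂_3 = (14 − 13) − 0 = 1, and there is no ∂_3, so H_2 ≅ Z.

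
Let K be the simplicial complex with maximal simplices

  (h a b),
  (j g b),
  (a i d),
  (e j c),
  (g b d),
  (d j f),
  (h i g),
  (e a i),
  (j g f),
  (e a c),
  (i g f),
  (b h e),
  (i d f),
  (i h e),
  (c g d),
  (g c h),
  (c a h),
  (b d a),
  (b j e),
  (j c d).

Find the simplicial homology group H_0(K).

H_0 = Z.

Fix the vertex order a < b < c < d < e < f < g < h < i < j and write every simplex with vertices in increasing order. Then dim K = 2 and the simplices of K are:

  0-simplices (10): a, b, c, d, e, f, g, h, i, j
  1-simplices (30): ab, ac, ad, ae, ah, ai, bd, be, bg, bh, bj, cd, ce, cg, ch, cj, df, dg, di, dj, eh, ei, ej, fg, fi, fj, gh, gi, gj, hi
  2-simplices (20): abd, abh, ace, ach, adi, aei, bdg, beh, bej, bgj, cdg, cdj, cej, cgh, dfi, dfj, ehi, fgi, fgj, ghi

so the chain groups are C_0 ≅ Z^10, C_1 ≅ Z^30, C_2 ≅ Z^20.

Boundary ∂_1: C_1 → C_0 sends each edge [p,q] (with p < q) to q − p.
As a 10×30 matrix over Z this has rank 9, with invariant factors (1,1,1,1,1,1,1,1,1).

The boundary map ∂_2: C_2 → C_1 maps a triangle to the signed sum of its edges. For instance
  ∂bgj = gj − bj + bg,
  ∂dfi = fi − di + df.
As a 30×20 matrix over Z this has rank 20, with invariant factors (1,1,1,1,1,1,1,1,1,1,1,1,1,1,1,1,1,1,1,2).

From H_k ≅ ker(∂_k) / im(∂_{k+1}) we obtain:

  H_0: rank C_0 − rank ∂_1 = 10 − 9 = 1, and the invariant factors of ∂_1 are all 1, so H_0 = Z.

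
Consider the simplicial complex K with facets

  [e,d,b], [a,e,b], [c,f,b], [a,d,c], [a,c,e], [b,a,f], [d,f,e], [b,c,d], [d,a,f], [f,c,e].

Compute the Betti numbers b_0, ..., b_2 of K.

Take the total order a < b < c < d < e < f on the vertex set. Then K (dimension 2) consists of the simplices:

  0-simplices (6): a, b, c, d, e, f
  1-simplices (15): ab, ac, ad, ae, af, bc, bd, be, bf, cd, ce, cf, de, df, ef
  2-simplices (10): abe, abf, acd, ace, adf, bcd, bcf, bde, cef, def

Hence C_0 ≅ Z^6, C_1 ≅ Z^15, C_2 ≅ Z^10.

Boundary ∂_1: C_1 → C_0 maps an edge to its endpoints' difference, ∂[p,q] = q − p.
The resulting 6×15 matrix has rank 5, and its Smith normal form has invariant factors (1,1,1,1,1).

The boundary map ∂_2: C_2 → C_1 acts by ∂[p,q,r] = [q,r] − [p,r] + [p,q]. For instance
  ∂abf = bf − af + ab,
  ∂bcf = cf − bf + bc.
As a 15×10 matrix over Z this has rank 10, with invariant factors (1,1,1,1,1,1,1,1,1,2).

From H_k ≅ ker(∂_k) / im(∂_{k+1}) we obtain:

  H_0: rank C_0 − rank ∂_1 = 6 − 5 = 1, and the invariant factors of ∂_1 are all 1, so H_0 ≅ Z.
  H_1: rank ker ∂_1 − rank ∂_2 = (15 − 5) − 10 = 0, and ∂_2 has invariant factor 2 > 1, so H_1 ≅ Z/2.
  H_2: rank ker ∂_2 − rank ∂_3 = (10 − 10) − 0 = 0, and there is no ∂_3, so H_2 ≅ 0.

Hence the Betti numbers are b_0 = 1, b_1 = 0, b_2 = 0.

b_0 = 1, b_1 = 0, b_2 = 0.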